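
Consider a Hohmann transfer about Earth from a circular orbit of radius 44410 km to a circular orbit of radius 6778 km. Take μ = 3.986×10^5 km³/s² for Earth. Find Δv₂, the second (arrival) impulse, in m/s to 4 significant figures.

Semi-major axis of the transfer orbit: a_t = (44410 + 6778)/2 = 25594 km.
Circular speed at r = 6778 km: v_c = √(μ/r) = 7.6686 km/s.
Transfer-orbit speed at the same r (vis-viva, a = a_t): v_t = √[μ(2/r − 1/a_t)] = 10.102 km/s.
Δv₂ = |v_t − v_c| = |10.102 − 7.6686| = 2.433 km/s.

Δv₂ = 2433 m/s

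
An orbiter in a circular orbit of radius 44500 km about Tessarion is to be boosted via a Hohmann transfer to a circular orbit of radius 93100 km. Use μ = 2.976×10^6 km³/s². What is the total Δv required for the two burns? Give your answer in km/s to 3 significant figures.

Semi-major axis of the transfer orbit: a_t = (44500 + 93100)/2 = 68800 km.
Circular speed at r₁: v₁ = √(μ/r₁) = √(2.976×10^6/44500) = 8.178 km/s.
On the transfer ellipse at r₁, vis-viva gives v_p = √[μ(2/r₁ − 1/a_t)] = 9.513 km/s.
First burn Δv₁ = |v_p − v₁| = 1.335 km/s.
Circular speed at r₂: v₂ = √(μ/r₂) = 5.654 km/s.
Transfer-orbit speed at r₂: v_a = √[μ(2/r₂ − 1/a_t)] = 4.547 km/s.
Second burn Δv₂ = |v₂ − v_a| = 1.107 km/s.
Total Δv = Δv₁ + Δv₂ = 2.442 km/s.

Δv = 2.44 km/s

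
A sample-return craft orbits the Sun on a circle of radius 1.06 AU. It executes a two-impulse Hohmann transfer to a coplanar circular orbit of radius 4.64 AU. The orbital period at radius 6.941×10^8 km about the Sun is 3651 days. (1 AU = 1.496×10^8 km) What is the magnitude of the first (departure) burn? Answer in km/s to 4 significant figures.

Δv₁ = 7.982 km/s

From Kepler's third law T² = 4π²r³/μ at r = 6.941×10^8 km, T = 3651 days = 3651 × 86400 s = 3.154464×10^8 s: μ = 4π²r³/T² = 1.32671×10^11 km³/s².
In km: r₁ = 1.06 × 1.496×10^8 = 1.58576×10^8 km; r₂ = 4.64 × 1.496×10^8 = 6.94144×10^8 km.
Transfer-ellipse semi-major axis a_t = (r₁ + r₂)/2 = (1.58576×10^8 + 6.94144×10^8)/2 = 4.2636×10^8 km.
On the circular orbit at r = 1.58576×10^8 km, v_c = √(μ/r) = 28.925 km/s.
Vis-viva on the transfer ellipse at r = 1.58576×10^8 km gives v_t = √[μ(2/r − 1/a_t)] = 36.907 km/s.
Δv₁ = |v_t − v_c| = |36.907 − 28.925| = 7.982 km/s.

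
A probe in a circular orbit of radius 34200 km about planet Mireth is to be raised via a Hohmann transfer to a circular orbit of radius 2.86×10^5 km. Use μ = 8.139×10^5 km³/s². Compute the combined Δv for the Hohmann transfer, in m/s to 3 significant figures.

Δv = 2550 m/s

The Hohmann ellipse has a_t = (r₁ + r₂)/2 = 1.601×10^5 km.
At r₁ the circular-orbit speed is v₁ = √(μ/r₁) = 4.878 km/s.
On the transfer ellipse at r₁, v² = μ(2/r − 1/a) gives v_p = √[μ(2/r₁ − 1/a_t)] = 6.520 km/s.
First burn Δv₁ = |v_p − v₁| = 1.642 km/s.
Circular speed at r₂: v₂ = √(μ/r₂) = 1.687 km/s.
Transfer-orbit speed at r₂: v_a = √[μ(2/r₂ − 1/a_t)] = 0.7797 km/s.
Second burn Δv₂ = |v₂ − v_a| = 0.9073 km/s.
Total Δv = Δv₁ + Δv₂ = 2.549 km/s.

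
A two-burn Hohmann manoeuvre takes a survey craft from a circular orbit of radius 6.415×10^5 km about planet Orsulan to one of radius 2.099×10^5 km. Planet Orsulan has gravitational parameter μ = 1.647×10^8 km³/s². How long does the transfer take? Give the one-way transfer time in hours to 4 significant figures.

The Hohmann ellipse has a_t = (r₁ + r₂)/2 = 4.257×10^5 km.
By Kepler's third law the transfer-orbit period is T = 2π√(a_t³/μ), so t = T/2 = 67990 s.
Converting: 67990 s ÷ 3600 s/hour = 18.89 hours.

t = 18.89 hours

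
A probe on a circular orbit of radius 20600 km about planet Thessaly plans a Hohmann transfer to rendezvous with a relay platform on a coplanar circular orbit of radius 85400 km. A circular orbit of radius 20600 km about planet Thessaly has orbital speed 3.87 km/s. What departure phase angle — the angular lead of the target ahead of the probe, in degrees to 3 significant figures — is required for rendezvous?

φ = 92.0°

From the circular-orbit relation v² = μ/r at r = 20600 km: μ = v²r = (3.87)² × 20600 = 3.08524×10^5 km³/s².
Transfer-ellipse semi-major axis a_t = (r₁ + r₂)/2 = (20600 + 85400)/2 = 53000 km.
Transfer time t = π√(a_t³/μ) = 69011.1 s.
The target's mean motion on its circular orbit is ω₂ = √(μ/r₂³) = 2.22565×10^-5 rad/s.
Angle swept by the target during transfer: ω₂·t = 1.5359 rad = 88.00°.
Arrival is 180° from departure on the ellipse, so φ = 180° − 88.00° = 92.0°.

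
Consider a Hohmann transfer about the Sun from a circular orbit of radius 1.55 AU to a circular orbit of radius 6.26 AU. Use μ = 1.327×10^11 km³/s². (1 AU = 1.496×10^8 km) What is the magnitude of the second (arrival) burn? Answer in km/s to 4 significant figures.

Δv₂ = 4.404 km/s

In km: r₁ = 1.55 × 1.496×10^8 = 2.3188×10^8 km; r₂ = 6.26 × 1.496×10^8 = 9.36496×10^8 km.
The Hohmann ellipse has a_t = (r₁ + r₂)/2 = 5.84188×10^8 km.
On the circular orbit at r = 9.36496×10^8 km, v_c = √(μ/r) = 11.904 km/s.
Vis-viva on the transfer ellipse at r = 9.36496×10^8 km gives v_t = √[μ(2/r − 1/a_t)] = 7.4996 km/s.
Δv₂ = |v_t − v_c| = |7.4996 − 11.904| = 4.404 km/s.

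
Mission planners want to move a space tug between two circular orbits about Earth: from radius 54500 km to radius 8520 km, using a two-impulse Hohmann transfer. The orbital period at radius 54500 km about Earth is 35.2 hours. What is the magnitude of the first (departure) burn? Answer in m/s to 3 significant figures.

Δv₁ = 1300 m/s

From Kepler's third law T² = 4π²r³/μ at r = 54500 km, T = 35.2 hours = 35.2 × 3600 s = 1.2672×10^5 s: μ = 4π²r³/T² = 3.97978×10^5 km³/s².
The Hohmann ellipse has a_t = (r₁ + r₂)/2 = 31510 km.
Circular speed at r = 54500 km: v_c = √(μ/r) = 2.702 km/s.
Transfer-orbit speed at the same r (vis-viva, a = a_t): v_t = √[μ(2/r − 1/a_t)] = 1.405 km/s.
Δv₁ = |v_t − v_c| = |1.405 − 2.702| = 1.297 km/s.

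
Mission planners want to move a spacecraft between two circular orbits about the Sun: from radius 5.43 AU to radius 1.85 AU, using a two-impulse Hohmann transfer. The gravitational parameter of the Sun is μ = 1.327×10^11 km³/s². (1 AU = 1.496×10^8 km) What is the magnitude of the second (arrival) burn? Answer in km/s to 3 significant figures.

Δv₂ = 4.85 km/s

In km: r₁ = 5.43 × 1.496×10^8 = 8.12328×10^8 km; r₂ = 1.85 × 1.496×10^8 = 2.7676×10^8 km.
The Hohmann ellipse has a_t = (r₁ + r₂)/2 = 5.44544×10^8 km.
On the circular orbit at r = 2.7676×10^8 km, v_c = √(μ/r) = 21.897 km/s.
Vis-viva on the transfer ellipse at r = 2.7676×10^8 km gives v_t = √[μ(2/r − 1/a_t)] = 26.744 km/s.
Δv₂ = |v_t − v_c| = |26.744 − 21.897| = 4.847 km/s.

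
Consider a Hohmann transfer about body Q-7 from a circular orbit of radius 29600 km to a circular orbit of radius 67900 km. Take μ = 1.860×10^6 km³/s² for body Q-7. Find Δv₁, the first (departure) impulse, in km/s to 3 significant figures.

Δv₁ = 1.43 km/s

The Hohmann ellipse has a_t = (r₁ + r₂)/2 = 48750 km.
On the circular orbit at r = 29600 km, v_c = √(μ/r) = 7.927 km/s.
Transfer-orbit speed at the same r (vis-viva, a = a_t): v_t = √[μ(2/r − 1/a_t)] = 9.355 km/s.
Δv₁ = |v_t − v_c| = |9.355 − 7.927| = 1.428 km/s.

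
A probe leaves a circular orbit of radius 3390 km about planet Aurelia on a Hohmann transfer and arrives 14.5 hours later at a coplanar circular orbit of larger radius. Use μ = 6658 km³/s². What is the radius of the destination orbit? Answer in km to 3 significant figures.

Transfer time t = 14.5 hours = 52200 s, and t = π√(a_t³/μ).
So a_t = (μ t²/π²)^(1/3) = (6658 × (52200)² / π²)^(1/3) = 12250 km.
Since a_t = (r₁ + r₂)/2, r₂ = 2a_t − r₁ = 2×12250 − 3390 = 21110 km.

r₂ = 21100 km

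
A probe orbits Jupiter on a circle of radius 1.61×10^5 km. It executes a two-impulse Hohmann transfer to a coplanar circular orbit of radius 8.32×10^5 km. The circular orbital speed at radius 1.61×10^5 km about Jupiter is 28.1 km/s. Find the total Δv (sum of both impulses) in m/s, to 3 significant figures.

From the circular-orbit relation v² = μ/r at r = 1.61×10^5 km: μ = v²r = (28.1)² × 1.61×10^5 = 1.27127×10^8 km³/s².
The Hohmann ellipse has a_t = (r₁ + r₂)/2 = 4.965×10^5 km.
At r₁ the circular-orbit speed is v₁ = √(μ/r₁) = 28.100 km/s.
Transfer-orbit speed at r₁ (vis-viva equation): v_p = √[μ(2/r₁ − 1/a_t)] = 36.375 km/s.
First burn Δv₁ = |v_p − v₁| = 8.275 km/s.
Circular speed at r₂: v₂ = √(μ/r₂) = 12.361 km/s.
Transfer-orbit speed at r₂: v_a = √[μ(2/r₂ − 1/a_t)] = 7.0390 km/s.
Second burn Δv₂ = |v₂ − v_a| = 5.322 km/s.
Total Δv = Δv₁ + Δv₂ = 13.60 km/s.

Δv = 13600 m/s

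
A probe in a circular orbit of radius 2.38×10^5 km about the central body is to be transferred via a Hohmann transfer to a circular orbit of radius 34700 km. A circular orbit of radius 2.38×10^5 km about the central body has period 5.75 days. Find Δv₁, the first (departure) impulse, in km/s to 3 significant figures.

From Kepler's third law T² = 4π²r³/μ at r = 2.38×10^5 km, T = 5.75 days = 5.75 × 86400 s = 4.968×10^5 s: μ = 4π²r³/T² = 2.15639×10^6 km³/s².
Transfer-ellipse semi-major axis a_t = (r₁ + r₂)/2 = (2.380×10^5 + 34700)/2 = 1.3635×10^5 km.
Circular speed at r = 2.380×10^5 km: v_c = √(μ/r) = 3.010 km/s.
Vis-viva on the transfer ellipse at r = 2.380×10^5 km gives v_t = √[μ(2/r − 1/a_t)] = 1.518 km/s.
Δv₁ = |v_t − v_c| = |1.518 − 3.010| = 1.492 km/s.

Δv₁ = 1.49 km/s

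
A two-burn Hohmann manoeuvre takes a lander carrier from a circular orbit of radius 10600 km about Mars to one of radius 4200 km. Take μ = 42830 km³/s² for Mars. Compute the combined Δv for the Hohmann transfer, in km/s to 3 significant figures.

Δv = 1.12 km/s

Semi-major axis of the transfer orbit: a_t = (10600 + 4200)/2 = 7400 km.
At r₁ the circular-orbit speed is v₁ = √(μ/r₁) = 2.01012 km/s.
Transfer-orbit speed at r₁ (vis-viva equation): v_a = √[μ(2/r₁ − 1/a_t)] = 1.51436 km/s.
First burn Δv₁ = |v_a − v₁| = 0.4958 km/s.
Circular speed at r₂: v₂ = √(μ/r₂) = 3.1934 km/s.
Transfer-orbit speed at r₂: v_p = √[μ(2/r₂ − 1/a_t)] = 3.8220 km/s.
Second burn Δv₂ = |v₂ − v_p| = 0.6286 km/s.
Δv = Δv₁ + Δv₂ = 0.4958 + 0.6286 = 1.124 km/s.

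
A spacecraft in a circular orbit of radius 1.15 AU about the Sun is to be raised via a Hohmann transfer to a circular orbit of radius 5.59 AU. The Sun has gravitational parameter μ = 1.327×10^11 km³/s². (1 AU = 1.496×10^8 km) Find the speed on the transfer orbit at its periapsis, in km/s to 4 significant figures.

v = 35.77 km/s

In km: r₁ = 1.15 × 1.496×10^8 = 1.7204×10^8 km; r₂ = 5.59 × 1.496×10^8 = 8.36264×10^8 km.
Transfer-ellipse semi-major axis a_t = (r₁ + r₂)/2 = (1.7204×10^8 + 8.36264×10^8)/2 = 5.04152×10^8 km.
The periapsis of the transfer ellipse is at r = 1.7204×10^8 km.
Vis-viva: v = √[μ(2/r − 1/a_t)] = √[1.327×10^11 × (2/1.7204×10^8 − 1/5.04152×10^8)] = 35.77 km/s.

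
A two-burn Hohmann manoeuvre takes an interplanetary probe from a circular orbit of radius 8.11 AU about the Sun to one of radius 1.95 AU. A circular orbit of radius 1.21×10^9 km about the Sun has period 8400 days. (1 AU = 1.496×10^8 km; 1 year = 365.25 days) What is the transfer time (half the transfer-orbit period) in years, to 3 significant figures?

From Kepler's third law T² = 4π²r³/μ at r = 1.21×10^9 km, T = 8400 days = 8400 × 86400 s = 7.2576×10^8 s: μ = 4π²r³/T² = 1.32779×10^11 km³/s².
In km: r₁ = 8.11 × 1.496×10^8 = 1.213256×10^9 km; r₂ = 1.95 × 1.496×10^8 = 2.9172×10^8 km.
Semi-major axis of the transfer orbit: a_t = (1.213256×10^9 + 2.9172×10^8)/2 = 7.52488×10^8 km.
Transfer time t = π√(a_t³/μ) = π√((7.52488×10^8)³ / 1.32779×10^11) = 1.780×10^8 s.
Converting: 1.780×10^8 s ÷ 3.15576×10^7 s/year (365.25 × 86400) = 5.64 years.

t = 5.64 years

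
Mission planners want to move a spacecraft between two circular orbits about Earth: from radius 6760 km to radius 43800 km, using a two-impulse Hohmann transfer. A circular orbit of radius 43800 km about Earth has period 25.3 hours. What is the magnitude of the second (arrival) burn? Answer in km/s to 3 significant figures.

From Kepler's third law T² = 4π²r³/μ at r = 43800 km, T = 25.3 hours = 25.3 × 3600 s = 91080 s: μ = 4π²r³/T² = 3.99886×10^5 km³/s².
Transfer-ellipse semi-major axis a_t = (r₁ + r₂)/2 = (6760 + 43800)/2 = 25280 km.
On the circular orbit at r = 43800 km, v_c = √(μ/r) = 3.0216 km/s.
Vis-viva on the transfer ellipse at r = 43800 km gives v_t = √[μ(2/r − 1/a_t)] = 1.5625 km/s.
Δv₂ = |v_t − v_c| = |1.5625 − 3.0216| = 1.459 km/s.

Δv₂ = 1.46 km/s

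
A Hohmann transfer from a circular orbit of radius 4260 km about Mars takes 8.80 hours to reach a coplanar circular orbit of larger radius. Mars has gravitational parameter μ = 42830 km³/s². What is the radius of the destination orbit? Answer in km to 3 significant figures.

Transfer time t = 8.80 hours = 31680 s, and t = π√(a_t³/μ).
So a_t = (μ t²/π²)^(1/3) = (42830 × (31680)² / π²)^(1/3) = 16331 km.
Since a_t = (r₁ + r₂)/2, r₂ = 2a_t − r₁ = 2×16331 − 4260 = 28402 km.

r₂ = 28400 km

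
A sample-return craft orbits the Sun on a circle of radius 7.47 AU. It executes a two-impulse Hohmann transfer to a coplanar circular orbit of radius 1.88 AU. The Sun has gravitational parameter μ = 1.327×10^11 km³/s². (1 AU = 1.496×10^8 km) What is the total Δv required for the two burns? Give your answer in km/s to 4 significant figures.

Δv = 9.723 km/s

In km: r₁ = 7.47 × 1.496×10^8 = 1.117512×10^9 km; r₂ = 1.88 × 1.496×10^8 = 2.81248×10^8 km.
The Hohmann ellipse has a_t = (r₁ + r₂)/2 = 6.9938×10^8 km.
Circular speed at r₁: v₁ = √(μ/r₁) = √(1.327×10^11/1.117512×10^9) = 10.897 km/s.
On the transfer ellipse at r₁, vis-viva equation gives v_a = √[μ(2/r₁ − 1/a_t)] = 6.9103 km/s.
First burn Δv₁ = |v_a − v₁| = 3.987 km/s.
Circular speed at r₂: v₂ = √(μ/r₂) = 21.7215 km/s.
Transfer-orbit speed at r₂: v_p = √[μ(2/r₂ − 1/a_t)] = 27.4575 km/s.
Second burn Δv₂ = |v₂ − v_p| = 5.736 km/s.
Δv = Δv₁ + Δv₂ = 3.987 + 5.736 = 9.723 km/s.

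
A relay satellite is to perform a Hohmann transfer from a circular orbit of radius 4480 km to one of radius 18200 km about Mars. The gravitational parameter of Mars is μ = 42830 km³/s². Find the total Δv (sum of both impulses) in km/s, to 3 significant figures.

Transfer-ellipse semi-major axis a_t = (r₁ + r₂)/2 = (4480 + 18200)/2 = 11340 km.
Circular speed at r₁: v₁ = √(μ/r₁) = √(42830/4480) = 3.0920 km/s.
Transfer-orbit speed at r₁ (vis-viva): v_p = √[μ(2/r₁ − 1/a_t)] = 3.9171 km/s.
First burn Δv₁ = |v_p − v₁| = 0.8251 km/s.
Circular speed at r₂: v₂ = √(μ/r₂) = 1.534 km/s.
Transfer-orbit speed at r₂: v_a = √[μ(2/r₂ − 1/a_t)] = 0.9642 km/s.
Second burn Δv₂ = |v₂ − v_a| = 0.5698 km/s.
Total Δv = Δv₁ + Δv₂ = 1.395 km/s.

Δv = 1.39 km/s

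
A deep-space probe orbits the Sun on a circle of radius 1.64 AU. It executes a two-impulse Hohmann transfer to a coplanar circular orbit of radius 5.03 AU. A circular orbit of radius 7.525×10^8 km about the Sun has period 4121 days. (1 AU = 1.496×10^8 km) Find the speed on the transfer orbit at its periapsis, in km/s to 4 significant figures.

v = 28.56 km/s

From Kepler's third law T² = 4π²r³/μ at r = 7.525×10^8 km, T = 4121 days = 4121 × 86400 s = 3.560544×10^8 s: μ = 4π²r³/T² = 1.32693×10^11 km³/s².
In km: r₁ = 1.64 × 1.496×10^8 = 2.45344×10^8 km; r₂ = 5.03 × 1.496×10^8 = 7.52488×10^8 km.
Transfer-ellipse semi-major axis a_t = (r₁ + r₂)/2 = (2.45344×10^8 + 7.52488×10^8)/2 = 4.98916×10^8 km.
The periapsis of the transfer ellipse is at r = 2.45344×10^8 km.
Vis-viva: v = √[μ(2/r − 1/a_t)] = √[1.32693×10^11 × (2/2.45344×10^8 − 1/4.98916×10^8)] = 28.56 km/s.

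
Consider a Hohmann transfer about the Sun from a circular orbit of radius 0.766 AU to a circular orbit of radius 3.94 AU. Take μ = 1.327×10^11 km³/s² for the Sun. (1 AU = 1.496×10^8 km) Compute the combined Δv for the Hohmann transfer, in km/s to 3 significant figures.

In km: r₁ = 0.766 × 1.496×10^8 = 1.145936×10^8 km; r₂ = 3.94 × 1.496×10^8 = 5.89424×10^8 km.
The Hohmann ellipse has a_t = (r₁ + r₂)/2 = 3.520088×10^8 km.
At r₁ the circular-orbit speed is v₁ = √(μ/r₁) = 34.029 km/s.
On the transfer ellipse at r₁, vis-viva equation gives v_p = √[μ(2/r₁ − 1/a_t)] = 44.034 km/s.
First burn Δv₁ = |v_p − v₁| = 10.005 km/s.
At r₂, v₂ = √(μ/r₂) = 15.0045 km/s.
Transfer-orbit speed at r₂: v_a = √[μ(2/r₂ − 1/a_t)] = 8.56101 km/s.
Second burn Δv₂ = |v₂ − v_a| = 6.4435 km/s.
Total Δv = Δv₁ + Δv₂ = 16.45 km/s.

Δv = 16.4 km/s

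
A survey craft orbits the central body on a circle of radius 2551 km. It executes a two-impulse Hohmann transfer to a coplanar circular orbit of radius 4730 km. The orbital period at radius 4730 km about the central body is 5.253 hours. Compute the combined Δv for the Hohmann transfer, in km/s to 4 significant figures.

Δv = 0.5553 km/s

From Kepler's third law T² = 4π²r³/μ at r = 4730 km, T = 5.253 hours = 5.253 × 3600 s = 18910.8 s: μ = 4π²r³/T² = 11682.2 km³/s².
The Hohmann ellipse has a_t = (r₁ + r₂)/2 = 3640.5 km.
At r₁ the circular-orbit speed is v₁ = √(μ/r₁) = 2.1400 km/s.
On the transfer ellipse at r₁, vis-viva equation gives v_p = √[μ(2/r₁ − 1/a_t)] = 2.4393 km/s.
First burn Δv₁ = |v_p − v₁| = 0.2993 km/s.
Circular speed at r₂: v₂ = √(μ/r₂) = 1.572 km/s.
Transfer-orbit speed at r₂: v_a = √[μ(2/r₂ − 1/a_t)] = 1.316 km/s.
Second burn Δv₂ = |v₂ − v_a| = 0.2560 km/s.
Total Δv = Δv₁ + Δv₂ = 0.5553 km/s.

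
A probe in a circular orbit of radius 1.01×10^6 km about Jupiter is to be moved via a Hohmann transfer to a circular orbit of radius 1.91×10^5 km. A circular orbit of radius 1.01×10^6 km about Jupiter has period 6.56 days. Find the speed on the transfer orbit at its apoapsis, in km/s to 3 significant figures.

From Kepler's third law T² = 4π²r³/μ at r = 1.01×10^6 km, T = 6.56 days = 6.56 × 86400 s = 5.66784×10^5 s: μ = 4π²r³/T² = 1.26616×10^8 km³/s².
Transfer-ellipse semi-major axis a_t = (r₁ + r₂)/2 = (1.010×10^6 + 1.910×10^5)/2 = 6.005×10^5 km.
At apoapsis, r = 1.010×10^6 km.
Vis-viva: v = √[μ(2/r − 1/a_t)] = √[1.26616×10^8 × (2/1.010×10^6 − 1/6.005×10^5)] = 6.315 km/s.

v = 6.31 km/s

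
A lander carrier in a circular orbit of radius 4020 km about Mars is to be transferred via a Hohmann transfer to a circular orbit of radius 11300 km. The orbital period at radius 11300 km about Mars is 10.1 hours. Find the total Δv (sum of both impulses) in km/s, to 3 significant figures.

From Kepler's third law T² = 4π²r³/μ at r = 11300 km, T = 10.1 hours = 10.1 × 3600 s = 36360 s: μ = 4π²r³/T² = 43087.1 km³/s².
Semi-major axis of the transfer orbit: a_t = (4020 + 11300)/2 = 7660 km.
At r₁ the circular-orbit speed is v₁ = √(μ/r₁) = 3.2739 km/s.
Transfer-orbit speed at r₁ (vis-viva equation): v_p = √[μ(2/r₁ − 1/a_t)] = 3.9764 km/s.
First burn Δv₁ = |v_p − v₁| = 0.7025 km/s.
Circular speed at r₂: v₂ = √(μ/r₂) = 1.9527 km/s.
Transfer-orbit speed at r₂: v_a = √[μ(2/r₂ − 1/a_t)] = 1.4146 km/s.
Second burn Δv₂ = |v₂ − v_a| = 0.5381 km/s.
Total Δv = Δv₁ + Δv₂ = 1.241 km/s.

Δv = 1.24 km/s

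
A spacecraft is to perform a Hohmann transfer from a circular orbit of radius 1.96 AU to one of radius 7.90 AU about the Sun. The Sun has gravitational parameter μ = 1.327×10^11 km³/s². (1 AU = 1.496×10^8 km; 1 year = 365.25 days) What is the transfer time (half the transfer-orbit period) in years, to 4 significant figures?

t = 5.474 years

In km: r₁ = 1.96 × 1.496×10^8 = 2.93216×10^8 km; r₂ = 7.90 × 1.496×10^8 = 1.18184×10^9 km.
The Hohmann ellipse has a_t = (r₁ + r₂)/2 = 7.37528×10^8 km.
Half the transfer-orbit period gives t = π√(a_t³/μ) = 1.7274×10^8 s.
Converting: 1.7274×10^8 s ÷ 3.15576×10^7 s/year (365.25 × 86400) = 5.474 years.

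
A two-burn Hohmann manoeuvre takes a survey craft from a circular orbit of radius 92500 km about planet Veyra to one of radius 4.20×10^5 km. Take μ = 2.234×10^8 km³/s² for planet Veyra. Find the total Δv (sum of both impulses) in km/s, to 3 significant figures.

The Hohmann ellipse has a_t = (r₁ + r₂)/2 = 2.5625×10^5 km.
Circular speed at r₁: v₁ = √(μ/r₁) = √(2.234×10^8/92500) = 49.144 km/s.
On the transfer ellipse at r₁, vis-viva equation gives v_p = √[μ(2/r₁ − 1/a_t)] = 62.916 km/s.
First burn Δv₁ = |v_p − v₁| = 13.77 km/s.
At r₂, v₂ = √(μ/r₂) = 23.063 km/s.
Transfer-orbit speed at r₂: v_a = √[μ(2/r₂ − 1/a_t)] = 13.857 km/s.
Second burn Δv₂ = |v₂ − v_a| = 9.206 km/s.
Total Δv = Δv₁ + Δv₂ = 22.98 km/s.

Δv = 23.0 km/s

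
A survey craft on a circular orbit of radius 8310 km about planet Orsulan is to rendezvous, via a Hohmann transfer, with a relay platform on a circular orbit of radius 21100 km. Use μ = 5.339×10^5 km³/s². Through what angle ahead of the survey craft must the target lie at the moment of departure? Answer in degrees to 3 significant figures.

Semi-major axis of the transfer orbit: a_t = (8310 + 21100)/2 = 14705 km.
The half-period of the transfer ellipse is t = π√(a_t³/μ) = 7667 s.
Target angular speed ω₂ = √(μ/r₂³) = 2.384×10^-4 rad/s.
Angle swept by the target during transfer: ω₂·t = 1.828 rad = 104.7°.
The survey craft traverses 180° on the transfer ellipse, so the target must lead by 180° − 104.7° = 75.3°.

φ = 75.3°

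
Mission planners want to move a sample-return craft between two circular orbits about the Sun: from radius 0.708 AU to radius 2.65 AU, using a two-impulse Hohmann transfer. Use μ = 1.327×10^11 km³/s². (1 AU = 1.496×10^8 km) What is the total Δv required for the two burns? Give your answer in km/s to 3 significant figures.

Δv = 15.5 km/s

In km: r₁ = 0.708 × 1.496×10^8 = 1.059168×10^8 km; r₂ = 2.65 × 1.496×10^8 = 3.9644×10^8 km.
The Hohmann ellipse has a_t = (r₁ + r₂)/2 = 2.511784×10^8 km.
At r₁ the circular-orbit speed is v₁ = √(μ/r₁) = 35.396 km/s.
Transfer-orbit speed at r₁ (vis-viva): v_p = √[μ(2/r₁ − 1/a_t)] = 44.468 km/s.
First burn Δv₁ = |v_p − v₁| = 9.072 km/s.
At r₂, v₂ = √(μ/r₂) = 18.296 km/s.
Transfer-orbit speed at r₂: v_a = √[μ(2/r₂ − 1/a_t)] = 11.881 km/s.
Second burn Δv₂ = |v₂ − v_a| = 6.415 km/s.
Total Δv = Δv₁ + Δv₂ = 15.49 km/s.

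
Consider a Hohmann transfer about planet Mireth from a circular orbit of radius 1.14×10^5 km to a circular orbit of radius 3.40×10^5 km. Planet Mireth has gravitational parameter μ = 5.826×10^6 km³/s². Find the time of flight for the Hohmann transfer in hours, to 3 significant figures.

t = 39.1 hours

The Hohmann ellipse has a_t = (r₁ + r₂)/2 = 2.270×10^5 km.
Transfer time t = π√(a_t³/μ) = π√((2.270×10^5)³ / 5.826×10^6) = 1.408×10^5 s.
Converting: 1.408×10^5 s ÷ 3600 s/hour = 39.1 hours.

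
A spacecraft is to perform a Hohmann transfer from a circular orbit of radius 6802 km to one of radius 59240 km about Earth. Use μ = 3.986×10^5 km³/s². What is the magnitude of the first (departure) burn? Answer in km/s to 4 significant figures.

Δv₁ = 2.598 km/s

Transfer-ellipse semi-major axis a_t = (r₁ + r₂)/2 = (6802 + 59240)/2 = 33021 km.
Circular speed at r = 6802 km: v_c = √(μ/r) = 7.6551 km/s.
Vis-viva on the transfer ellipse at r = 6802 km gives v_t = √[μ(2/r − 1/a_t)] = 10.253 km/s.
Δv₁ = |v_t − v_c| = |10.253 − 7.6551| = 2.598 km/s.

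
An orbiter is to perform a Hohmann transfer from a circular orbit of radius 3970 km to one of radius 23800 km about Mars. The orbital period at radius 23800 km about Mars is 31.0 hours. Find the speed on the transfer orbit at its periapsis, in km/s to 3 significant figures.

v = 4.30 km/s

From Kepler's third law T² = 4π²r³/μ at r = 23800 km, T = 31.0 hours = 31.0 × 3600 s = 1.116×10^5 s: μ = 4π²r³/T² = 42732.9 km³/s².
Semi-major axis of the transfer orbit: a_t = (3970 + 23800)/2 = 13885 km.
At periapsis, r = 3970 km.
From the vis-viva equation, v = √[μ(2/r − 1/a_t)] = 4.295 km/s.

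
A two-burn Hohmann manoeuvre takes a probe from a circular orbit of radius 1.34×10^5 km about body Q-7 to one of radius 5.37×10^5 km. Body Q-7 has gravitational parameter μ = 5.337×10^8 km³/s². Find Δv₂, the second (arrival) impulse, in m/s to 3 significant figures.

Transfer-ellipse semi-major axis a_t = (r₁ + r₂)/2 = (1.340×10^5 + 5.370×10^5)/2 = 3.355×10^5 km.
Circular speed at r = 5.370×10^5 km: v_c = √(μ/r) = 31.525 km/s.
Vis-viva on the transfer ellipse at r = 5.370×10^5 km gives v_t = √[μ(2/r − 1/a_t)] = 19.924 km/s.
Δv₂ = |v_t − v_c| = |19.924 − 31.525| = 11.60 km/s.

Δv₂ = 11600 m/s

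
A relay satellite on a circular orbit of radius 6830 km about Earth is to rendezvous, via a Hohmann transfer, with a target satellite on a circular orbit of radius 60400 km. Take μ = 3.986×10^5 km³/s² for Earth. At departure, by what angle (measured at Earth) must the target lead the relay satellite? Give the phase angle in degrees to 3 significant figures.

The Hohmann ellipse has a_t = (r₁ + r₂)/2 = 33615 km.
The half-period of the transfer ellipse is t = π√(a_t³/μ) = 30667.7 s.
Target angular speed ω₂ = √(μ/r₂³) = 4.25317×10^-5 rad/s.
Angle swept by the target during transfer: ω₂·t = 1.3043 rad = 74.73°.
The relay satellite traverses 180° on the transfer ellipse, so the target must lead by 180° − 74.73° = 105°.

φ = 105°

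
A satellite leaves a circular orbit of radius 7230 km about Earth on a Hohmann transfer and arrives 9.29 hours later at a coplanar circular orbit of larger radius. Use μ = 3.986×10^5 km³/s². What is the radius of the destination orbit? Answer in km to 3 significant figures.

r₂ = 64000 km

Transfer time t = 9.29 hours = 33444 s, and t = π√(a_t³/μ).
So a_t = (μ t²/π²)^(1/3) = (3.986×10^5 × (33444)² / π²)^(1/3) = 35614 km.
Since a_t = (r₁ + r₂)/2, r₂ = 2a_t − r₁ = 2×35614 − 7230 = 63998 km.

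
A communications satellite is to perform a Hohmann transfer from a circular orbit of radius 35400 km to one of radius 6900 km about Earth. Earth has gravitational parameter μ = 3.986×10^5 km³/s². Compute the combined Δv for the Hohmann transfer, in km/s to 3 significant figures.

Δv = 3.67 km/s

Transfer-ellipse semi-major axis a_t = (r₁ + r₂)/2 = (35400 + 6900)/2 = 21150 km.
At r₁ the circular-orbit speed is v₁ = √(μ/r₁) = 3.356 km/s.
Transfer-orbit speed at r₁ (vis-viva equation): v_a = √[μ(2/r₁ − 1/a_t)] = 1.917 km/s.
First burn Δv₁ = |v_a − v₁| = 1.439 km/s.
At r₂, v₂ = √(μ/r₂) = 7.6005 km/s.
Transfer-orbit speed at r₂: v_p = √[μ(2/r₂ − 1/a_t)] = 9.8331 km/s.
Second burn Δv₂ = |v₂ − v_p| = 2.233 km/s.
Total Δv = Δv₁ + Δv₂ = 3.672 km/s.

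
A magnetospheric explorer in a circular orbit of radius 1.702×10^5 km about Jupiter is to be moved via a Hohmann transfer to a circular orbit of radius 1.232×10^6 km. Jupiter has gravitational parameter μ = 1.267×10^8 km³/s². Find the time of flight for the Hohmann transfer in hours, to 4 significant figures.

Transfer-ellipse semi-major axis a_t = (r₁ + r₂)/2 = (1.702×10^5 + 1.232×10^6)/2 = 7.011×10^5 km.
Half the transfer-orbit period gives t = π√(a_t³/μ) = 1.6384×10^5 s.
Converting: 1.6384×10^5 s ÷ 3600 s/hour = 45.51 hours.

t = 45.51 hours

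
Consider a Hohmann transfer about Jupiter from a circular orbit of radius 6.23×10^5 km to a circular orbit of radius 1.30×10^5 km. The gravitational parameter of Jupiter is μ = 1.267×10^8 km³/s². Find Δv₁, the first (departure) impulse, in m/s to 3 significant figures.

Transfer-ellipse semi-major axis a_t = (r₁ + r₂)/2 = (6.230×10^5 + 1.300×10^5)/2 = 3.765×10^5 km.
Circular speed at r = 6.230×10^5 km: v_c = √(μ/r) = 14.261 km/s.
Vis-viva on the transfer ellipse at r = 6.230×10^5 km gives v_t = √[μ(2/r − 1/a_t)] = 8.3798 km/s.
Δv₁ = |v_t − v_c| = |8.3798 − 14.261| = 5.881 km/s.

Δv₁ = 5880 m/s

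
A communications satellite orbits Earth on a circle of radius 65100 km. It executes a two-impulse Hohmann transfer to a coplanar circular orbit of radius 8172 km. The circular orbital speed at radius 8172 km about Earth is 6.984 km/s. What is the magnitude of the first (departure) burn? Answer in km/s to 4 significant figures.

From the circular-orbit relation v² = μ/r at r = 8172 km: μ = v²r = (6.984)² × 8172 = 3.98600×10^5 km³/s².
Semi-major axis of the transfer orbit: a_t = (65100 + 8172)/2 = 36636 km.
On the circular orbit at r = 65100 km, v_c = √(μ/r) = 2.4744 km/s.
Transfer-orbit speed at the same r (vis-viva, a = a_t): v_t = √[μ(2/r − 1/a_t)] = 1.1687 km/s.
Δv₁ = |v_t − v_c| = |1.1687 − 2.4744| = 1.306 km/s.

Δv₁ = 1.306 km/s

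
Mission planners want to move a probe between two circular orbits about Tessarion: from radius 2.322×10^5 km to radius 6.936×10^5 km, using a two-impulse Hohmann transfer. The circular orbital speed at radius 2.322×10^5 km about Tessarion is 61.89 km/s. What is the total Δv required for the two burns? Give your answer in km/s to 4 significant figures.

From the circular-orbit relation v² = μ/r at r = 2.322×10^5 km: μ = v²r = (61.89)² × 2.322×10^5 = 8.89412×10^8 km³/s².
Semi-major axis of the transfer orbit: a_t = (2.322×10^5 + 6.936×10^5)/2 = 4.629×10^5 km.
At r₁ the circular-orbit speed is v₁ = √(μ/r₁) = 61.89 km/s.
On the transfer ellipse at r₁, v² = μ(2/r − 1/a) gives v_p = √[μ(2/r₁ − 1/a_t)] = 75.76 km/s.
First burn Δv₁ = |v_p − v₁| = 13.87 km/s.
Circular speed at r₂: v₂ = √(μ/r₂) = 35.81 km/s.
Transfer-orbit speed at r₂: v_a = √[μ(2/r₂ − 1/a_t)] = 25.36 km/s.
Second burn Δv₂ = |v₂ − v_a| = 10.45 km/s.
Δv = Δv₁ + Δv₂ = 13.87 + 10.45 = 24.32 km/s.

Δv = 24.32 km/s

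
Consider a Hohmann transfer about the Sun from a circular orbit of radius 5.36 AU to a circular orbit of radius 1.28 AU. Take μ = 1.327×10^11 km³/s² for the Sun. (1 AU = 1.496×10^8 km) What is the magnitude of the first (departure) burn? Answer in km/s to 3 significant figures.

In km: r₁ = 5.36 × 1.496×10^8 = 8.01856×10^8 km; r₂ = 1.28 × 1.496×10^8 = 1.91488×10^8 km.
Semi-major axis of the transfer orbit: a_t = (8.01856×10^8 + 1.91488×10^8)/2 = 4.96672×10^8 km.
On the circular orbit at r = 8.01856×10^8 km, v_c = √(μ/r) = 12.8643 km/s.
Vis-viva on the transfer ellipse at r = 8.01856×10^8 km gives v_t = √[μ(2/r − 1/a_t)] = 7.98773 km/s.
Δv₁ = |v_t − v_c| = |7.98773 − 12.8643| = 4.877 km/s.

Δv₁ = 4.88 km/s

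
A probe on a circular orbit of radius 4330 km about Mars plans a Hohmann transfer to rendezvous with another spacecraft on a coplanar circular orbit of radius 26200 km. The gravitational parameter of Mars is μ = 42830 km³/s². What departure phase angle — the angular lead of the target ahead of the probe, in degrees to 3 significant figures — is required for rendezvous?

Semi-major axis of the transfer orbit: a_t = (4330 + 26200)/2 = 15265 km.
Transfer time t = π√(a_t³/μ) = 28630.0 s.
Target angular speed ω₂ = √(μ/r₂³) = 4.88003×10^-5 rad/s.
Angle swept by the target during transfer: ω₂·t = 1.39715 rad = 80.051°.
Arrival is 180° from departure on the ellipse, so φ = 180° − 80.051° = 99.9°.

φ = 99.9°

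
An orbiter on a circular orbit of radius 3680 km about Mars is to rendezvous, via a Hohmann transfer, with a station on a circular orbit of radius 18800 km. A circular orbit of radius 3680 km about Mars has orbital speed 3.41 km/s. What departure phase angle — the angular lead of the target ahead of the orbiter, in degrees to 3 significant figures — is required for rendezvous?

φ = 96.8°

From the circular-orbit relation v² = μ/r at r = 3680 km: μ = v²r = (3.41)² × 3680 = 42791.4 km³/s².
Semi-major axis of the transfer orbit: a_t = (3680 + 18800)/2 = 11240 km.
Transfer time t = π√(a_t³/μ) = 18098 s.
Target angular speed ω₂ = √(μ/r₂³) = 8.0249×10^-5 rad/s.
Angle swept by the target during transfer: ω₂·t = 1.4523 rad = 83.21°.
The orbiter traverses 180° on the transfer ellipse, so the target must lead by 180° − 83.21° = 96.8°.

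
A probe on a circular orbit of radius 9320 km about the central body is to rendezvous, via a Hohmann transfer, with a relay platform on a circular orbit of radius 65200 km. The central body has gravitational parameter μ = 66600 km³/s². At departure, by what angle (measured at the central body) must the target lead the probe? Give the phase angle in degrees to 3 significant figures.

φ = 102°

The Hohmann ellipse has a_t = (r₁ + r₂)/2 = 37260 km.
Transfer time t = π√(a_t³/μ) = 87554 s.
The target's mean motion on its circular orbit is ω₂ = √(μ/r₂³) = 1.5501×10^-5 rad/s.
Angle swept by the target during transfer: ω₂·t = 1.3572 rad = 77.76°.
Arrival is 180° from departure on the ellipse, so φ = 180° − 77.76° = 102°.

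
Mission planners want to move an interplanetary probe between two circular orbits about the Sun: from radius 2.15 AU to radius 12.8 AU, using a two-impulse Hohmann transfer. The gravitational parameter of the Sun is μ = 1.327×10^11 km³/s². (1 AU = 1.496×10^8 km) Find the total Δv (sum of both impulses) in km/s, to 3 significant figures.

Δv = 10.1 km/s

In km: r₁ = 2.15 × 1.496×10^8 = 3.2164×10^8 km; r₂ = 12.8 × 1.496×10^8 = 1.91488×10^9 km.
Semi-major axis of the transfer orbit: a_t = (3.2164×10^8 + 1.91488×10^9)/2 = 1.11826×10^9 km.
At r₁ the circular-orbit speed is v₁ = √(μ/r₁) = 20.312 km/s.
On the transfer ellipse at r₁, v² = μ(2/r − 1/a) gives v_p = √[μ(2/r₁ − 1/a_t)] = 26.580 km/s.
First burn Δv₁ = |v_p − v₁| = 6.268 km/s.
Circular speed at r₂: v₂ = √(μ/r₂) = 8.325 km/s.
Transfer-orbit speed at r₂: v_a = √[μ(2/r₂ − 1/a_t)] = 4.465 km/s.
Second burn Δv₂ = |v₂ − v_a| = 3.860 km/s.
Total Δv = Δv₁ + Δv₂ = 10.13 km/s.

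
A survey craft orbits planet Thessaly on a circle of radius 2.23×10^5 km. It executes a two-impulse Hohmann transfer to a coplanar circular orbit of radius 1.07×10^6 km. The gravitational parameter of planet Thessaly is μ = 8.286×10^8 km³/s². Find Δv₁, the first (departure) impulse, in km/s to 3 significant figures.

Δv₁ = 17.5 km/s

The Hohmann ellipse has a_t = (r₁ + r₂)/2 = 6.465×10^5 km.
On the circular orbit at r = 2.230×10^5 km, v_c = √(μ/r) = 60.96 km/s.
Vis-viva on the transfer ellipse at r = 2.230×10^5 km gives v_t = √[μ(2/r − 1/a_t)] = 78.42 km/s.
Δv₁ = |v_t − v_c| = |78.42 − 60.96| = 17.46 km/s.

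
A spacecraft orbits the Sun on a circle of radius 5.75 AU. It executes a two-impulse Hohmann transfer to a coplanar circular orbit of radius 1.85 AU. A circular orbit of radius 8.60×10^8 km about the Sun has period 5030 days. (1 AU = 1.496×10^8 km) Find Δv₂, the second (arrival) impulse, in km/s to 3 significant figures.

Δv₂ = 5.04 km/s

From Kepler's third law T² = 4π²r³/μ at r = 8.60×10^8 km, T = 5030 days = 5030 × 86400 s = 4.34592×10^8 s: μ = 4π²r³/T² = 1.32951×10^11 km³/s².
In km: r₁ = 5.75 × 1.496×10^8 = 8.602×10^8 km; r₂ = 1.85 × 1.496×10^8 = 2.7676×10^8 km.
The Hohmann ellipse has a_t = (r₁ + r₂)/2 = 5.6848×10^8 km.
On the circular orbit at r = 2.7676×10^8 km, v_c = √(μ/r) = 21.918 km/s.
Vis-viva on the transfer ellipse at r = 2.7676×10^8 km gives v_t = √[μ(2/r − 1/a_t)] = 26.961 km/s.
Δv₂ = |v_t − v_c| = |26.961 − 21.918| = 5.043 km/s.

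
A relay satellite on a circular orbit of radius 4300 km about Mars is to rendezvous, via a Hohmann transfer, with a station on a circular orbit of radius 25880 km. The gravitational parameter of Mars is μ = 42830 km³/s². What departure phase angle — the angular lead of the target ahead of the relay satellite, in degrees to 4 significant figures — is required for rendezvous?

Semi-major axis of the transfer orbit: a_t = (4300 + 25880)/2 = 15090 km.
The half-period of the transfer ellipse is t = π√(a_t³/μ) = 28139 s.
The target's mean motion on its circular orbit is ω₂ = √(μ/r₂³) = 4.9708×10^-5 rad/s.
Angle swept by the target during transfer: ω₂·t = 1.3987 rad = 80.14°.
Arrival is 180° from departure on the ellipse, so φ = 180° − 80.14° = 99.86°.

φ = 99.86°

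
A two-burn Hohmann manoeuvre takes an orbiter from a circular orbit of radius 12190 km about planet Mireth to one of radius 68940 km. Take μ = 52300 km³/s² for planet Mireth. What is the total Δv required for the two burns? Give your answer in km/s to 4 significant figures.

Transfer-ellipse semi-major axis a_t = (r₁ + r₂)/2 = (12190 + 68940)/2 = 40565 km.
At r₁ the circular-orbit speed is v₁ = √(μ/r₁) = 2.07133 km/s.
Transfer-orbit speed at r₁ (vis-viva): v_p = √[μ(2/r₁ − 1/a_t)] = 2.70028 km/s.
First burn Δv₁ = |v_p − v₁| = 0.62895 km/s.
At r₂, v₂ = √(μ/r₂) = 0.87099 km/s.
Transfer-orbit speed at r₂: v_a = √[μ(2/r₂ − 1/a_t)] = 0.47746 km/s.
Second burn Δv₂ = |v₂ − v_a| = 0.39353 km/s.
Δv = Δv₁ + Δv₂ = 0.62895 + 0.39353 = 1.022 km/s.

Δv = 1.022 km/s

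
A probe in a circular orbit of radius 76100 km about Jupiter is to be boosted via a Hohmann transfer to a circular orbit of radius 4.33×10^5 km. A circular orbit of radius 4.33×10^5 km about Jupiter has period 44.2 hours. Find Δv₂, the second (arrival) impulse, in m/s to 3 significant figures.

From Kepler's third law T² = 4π²r³/μ at r = 4.33×10^5 km, T = 44.2 hours = 44.2 × 3600 s = 1.5912×10^5 s: μ = 4π²r³/T² = 1.26583×10^8 km³/s².
Semi-major axis of the transfer orbit: a_t = (76100 + 4.330×10^5)/2 = 2.5455×10^5 km.
Circular speed at r = 4.330×10^5 km: v_c = √(μ/r) = 17.098 km/s.
Vis-viva on the transfer ellipse at r = 4.330×10^5 km gives v_t = √[μ(2/r − 1/a_t)] = 9.3486 km/s.
Δv₂ = |v_t − v_c| = |9.3486 − 17.098| = 7.749 km/s.

Δv₂ = 7750 m/s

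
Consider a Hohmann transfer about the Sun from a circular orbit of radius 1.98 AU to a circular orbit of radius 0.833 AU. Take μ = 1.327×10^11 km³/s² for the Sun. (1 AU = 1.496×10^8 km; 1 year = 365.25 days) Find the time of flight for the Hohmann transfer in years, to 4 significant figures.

In km: r₁ = 1.98 × 1.496×10^8 = 2.96208×10^8 km; r₂ = 0.833 × 1.496×10^8 = 1.246168×10^8 km.
Semi-major axis of the transfer orbit: a_t = (2.96208×10^8 + 1.246168×10^8)/2 = 2.104124×10^8 km.
Transfer time t = π√(a_t³/μ) = π√((2.104124×10^8)³ / 1.327×10^11) = 2.6322×10^7 s.
Converting: 2.6322×10^7 s ÷ 3.15576×10^7 s/year (365.25 × 86400) = 0.8341 years.

t = 0.8341 years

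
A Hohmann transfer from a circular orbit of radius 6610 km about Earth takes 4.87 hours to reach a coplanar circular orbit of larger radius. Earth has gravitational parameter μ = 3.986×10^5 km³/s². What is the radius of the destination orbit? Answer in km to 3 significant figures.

r₂ = 39700 km

Transfer time t = 4.87 hours = 17532 s, and t = π√(a_t³/μ).
So a_t = (μ t²/π²)^(1/3) = (3.986×10^5 × (17532)² / π²)^(1/3) = 23154 km.
Since a_t = (r₁ + r₂)/2, r₂ = 2a_t − r₁ = 2×23154 − 6610 = 39698 km.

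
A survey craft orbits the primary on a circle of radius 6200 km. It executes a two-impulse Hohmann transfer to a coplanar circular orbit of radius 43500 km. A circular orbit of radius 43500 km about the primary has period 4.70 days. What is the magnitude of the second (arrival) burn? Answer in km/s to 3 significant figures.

Δv₂ = 0.337 km/s

From Kepler's third law T² = 4π²r³/μ at r = 43500 km, T = 4.70 days = 4.70 × 86400 s = 4.0608×10^5 s: μ = 4π²r³/T² = 19706.3 km³/s².
Semi-major axis of the transfer orbit: a_t = (6200 + 43500)/2 = 24850 km.
Circular speed at r = 43500 km: v_c = √(μ/r) = 0.6731 km/s.
Vis-viva on the transfer ellipse at r = 43500 km gives v_t = √[μ(2/r − 1/a_t)] = 0.3362 km/s.
Δv₂ = |v_t − v_c| = |0.3362 − 0.6731| = 0.3369 km/s.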